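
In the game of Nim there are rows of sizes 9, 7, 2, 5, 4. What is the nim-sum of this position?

Nim-sum: 9 ⊕ 7 ⊕ 2 ⊕ 5 ⊕ 4 = 13.

13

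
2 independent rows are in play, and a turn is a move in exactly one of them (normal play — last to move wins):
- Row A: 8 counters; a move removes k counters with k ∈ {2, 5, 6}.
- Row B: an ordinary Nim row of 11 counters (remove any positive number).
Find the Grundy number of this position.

11

For row A, compute g(0), g(1), … with moves {2, 5, 6}:
k:     0  1  2  3  4  5  6  7  8
g(k):  0  0  1  1  0  2  1  3  0
So g(8) = 0.
Row B is a plain Nim row of size 11, so its Grundy value is 11.
By the Sprague-Grundy theorem, the Grundy value of a sum of independent games is the XOR of the component values.
Combined value = 0 XOR 11 = 11.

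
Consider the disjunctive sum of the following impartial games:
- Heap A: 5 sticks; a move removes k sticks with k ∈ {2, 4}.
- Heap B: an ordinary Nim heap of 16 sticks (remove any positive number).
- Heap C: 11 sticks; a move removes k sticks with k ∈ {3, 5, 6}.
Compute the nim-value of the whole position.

18

Grundy values for heap A (subtraction set {2, 4}):
k:     0  1  2  3  4  5
g(k):  0  0  1  1  2  2
So g(5) = 2.
Heap B is a plain Nim heap of size 16, so its Grundy value is 16.
Grundy values for heap C (subtraction set {3, 5, 6}):
k:     0  1  2  3  4  5  6  7  8  9 10 11
g(k):  0  0  0  1  1  1  2  2  2  0  0  0
So g(11) = 0.
The value of a disjunctive sum is the nim-sum of the parts.
Combined value = 2 XOR 16 XOR 0 = 18.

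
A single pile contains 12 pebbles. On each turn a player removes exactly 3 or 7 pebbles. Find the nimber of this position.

0

Grundy values for subtraction set {3, 7}:
k:     0  1  2  3  4  5  6  7  8  9 10 11 12
g(k):  0  0  0  1  1  1  0  2  2  1  0  0  0
So g(12) = 0.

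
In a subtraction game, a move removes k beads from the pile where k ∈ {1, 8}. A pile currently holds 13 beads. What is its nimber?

0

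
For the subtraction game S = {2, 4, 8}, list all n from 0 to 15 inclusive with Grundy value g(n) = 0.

0, 1, 6, 7, 12, 13

Grundy values for subtraction set {2, 4, 8}:
k:     0  1  2  3  4  5  6  7  8  9 10 11 12 13 14 15
g(k):  0  0  1  1  2  2  0  0  1  1  2  2  0  0  1  1
The P-positions (g = 0) in 0..15 are 0, 1, 6, 7, 12, 13.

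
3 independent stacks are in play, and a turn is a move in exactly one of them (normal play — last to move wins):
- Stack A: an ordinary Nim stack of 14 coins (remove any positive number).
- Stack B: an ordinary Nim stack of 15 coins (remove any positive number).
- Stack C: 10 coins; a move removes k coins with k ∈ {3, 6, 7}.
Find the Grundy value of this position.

Stack A is a plain Nim stack of size 14, so its Grundy value is 14.
Stack B is a plain Nim stack of size 15, so its Grundy value is 15.
Grundy values for stack C (subtraction set {3, 6, 7}):
k:     0  1  2  3  4  5  6  7  8  9 10
g(k):  0  0  0  1  1  1  2  2  2  3  0
So g(10) = 0.
By the Sprague-Grundy theorem, the Grundy value of a sum of independent games is the XOR of the component values.
Combined value = 14 ⊕ 15 ⊕ 0 = 1.

1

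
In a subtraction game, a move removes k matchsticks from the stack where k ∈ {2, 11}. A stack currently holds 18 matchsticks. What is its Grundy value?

0

Grundy values for subtraction set {2, 11}:
k:     0  1  2  3  4  5  6  7  8  9 10 11 12 13 14 15 16 17 18
g(k):  0  0  1  1  0  0  1  1  0  0  1  1  2  0  0  1  1  0  0
So g(18) = 0.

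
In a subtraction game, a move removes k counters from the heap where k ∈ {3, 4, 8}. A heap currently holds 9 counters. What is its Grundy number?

3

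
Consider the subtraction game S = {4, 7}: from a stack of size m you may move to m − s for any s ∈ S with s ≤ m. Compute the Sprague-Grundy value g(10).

2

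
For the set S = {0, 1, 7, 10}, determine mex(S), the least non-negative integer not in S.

The values 0, 1 are all present; 2 is the first non-negative integer missing from the set.

2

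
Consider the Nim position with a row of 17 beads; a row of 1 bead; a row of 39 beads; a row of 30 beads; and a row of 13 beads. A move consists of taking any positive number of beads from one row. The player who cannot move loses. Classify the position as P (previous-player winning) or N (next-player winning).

N-position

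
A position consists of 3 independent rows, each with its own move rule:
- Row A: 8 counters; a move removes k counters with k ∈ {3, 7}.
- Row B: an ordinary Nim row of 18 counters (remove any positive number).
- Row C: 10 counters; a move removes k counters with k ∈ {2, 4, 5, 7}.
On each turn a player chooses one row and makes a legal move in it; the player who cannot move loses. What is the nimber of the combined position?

16

Build the Grundy sequence for row A with g(k) = mex{g(k−s) : s ∈ {3, 7}, s ≤ k}:
k:     0  1  2  3  4  5  6  7  8
g(k):  0  0  0  1  1  1  0  2  2
So g(8) = 2.
Row B is a plain Nim row of size 18, so its Grundy value is 18.
Grundy values for row C (subtraction set {2, 4, 5, 7}):
g(0) = mex{} = 0
g(1) = mex{} = 0
g(2) = mex{0} = 1
g(3) = mex{0} = 1
g(4) = mex{0,1} = 2
g(5) = mex{0,1} = 2
g(6) = mex{0,1,2} = 3
g(7) = mex{0,1,2} = 3
g(8) = mex{0,1,2,3} = 4
g(9) = mex{1,2,3} = 0
g(10) = mex{1,2,3,4} = 0
So g(10) = 0.
The value of a disjunctive sum is the nim-sum of the parts.
Combined value = 2 XOR 18 XOR 0 = 16.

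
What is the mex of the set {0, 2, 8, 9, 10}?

0 is in the set but 1 is not, so the mex is 1.

1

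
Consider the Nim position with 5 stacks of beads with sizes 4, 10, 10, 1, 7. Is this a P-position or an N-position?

N-position

Nim-sum: 4 ⊕ 10 ⊕ 10 ⊕ 1 ⊕ 7 = 2.
The nim-sum is 2 ≠ 0, so this is an N-position: the player to move can win.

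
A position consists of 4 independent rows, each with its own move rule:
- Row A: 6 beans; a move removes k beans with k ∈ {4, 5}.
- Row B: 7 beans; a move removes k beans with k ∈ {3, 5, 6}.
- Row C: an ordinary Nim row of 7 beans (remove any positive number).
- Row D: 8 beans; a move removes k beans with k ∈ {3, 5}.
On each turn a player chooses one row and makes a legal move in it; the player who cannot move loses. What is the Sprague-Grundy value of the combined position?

4

Build the Grundy sequence for row A with g(k) = mex{g(k−s) : s ∈ {4, 5}, s ≤ k}:
k:     0  1  2  3  4  5  6
g(k):  0  0  0  0  1  1  1
So g(6) = 1.
For row B, compute g(0), g(1), … with moves {3, 5, 6}:
g(0) = mex{} = 0
g(1) = mex{} = 0
g(2) = mex{} = 0
g(3) = mex{0} = 1
g(4) = mex{0} = 1
g(5) = mex{0} = 1
g(6) = mex{0,1} = 2
g(7) = mex{0,1} = 2
So g(7) = 2.
Row C is a plain Nim row of size 7, so its Grundy value is 7.
For row D, compute g(0), g(1), … with moves {3, 5}:
g(0) = mex{} = 0
g(1) = mex{} = 0
g(2) = mex{} = 0
g(3) = mex{0} = 1
g(4) = mex{0} = 1
g(5) = mex{0} = 1
g(6) = mex{0,1} = 2
g(7) = mex{0,1} = 2
g(8) = mex{1} = 0
So g(8) = 0.
The value of a disjunctive sum is the nim-sum of the parts.
Combined value = 1 ⊕ 2 ⊕ 7 ⊕ 0 = 4.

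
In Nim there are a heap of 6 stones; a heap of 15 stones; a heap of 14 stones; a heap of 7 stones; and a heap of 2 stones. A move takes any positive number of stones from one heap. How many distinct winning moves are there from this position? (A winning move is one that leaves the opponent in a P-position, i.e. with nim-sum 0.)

5

Nim-sum: 6 XOR 15 XOR 14 XOR 7 XOR 2 = 2.
The overall nim-sum is X = 2. A heap of size p has a winning move iff p XOR X < p (reduce it to p XOR X).
  6: 6 XOR 2 = 4 < 6 — winning move (to 4).
  15: 15 XOR 2 = 13 < 15 — winning move (to 13).
  14: 14 XOR 2 = 12 < 14 — winning move (to 12).
  7: 7 XOR 2 = 5 < 7 — winning move (to 5).
  2: 2 XOR 2 = 0 < 2 — winning move (to 0).
That gives 5 winning moves.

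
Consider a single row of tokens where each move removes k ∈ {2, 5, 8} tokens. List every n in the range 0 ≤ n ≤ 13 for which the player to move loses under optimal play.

Grundy values for subtraction set {2, 5, 8}:
k:     0  1  2  3  4  5  6  7  8  9 10 11 12 13
g(k):  0  0  1  1  0  2  1  0  2  1  0  0  1  1
The P-positions (g = 0) in 0..13 are 0, 1, 4, 7, 10, 11.

0, 1, 4, 7, 10, 11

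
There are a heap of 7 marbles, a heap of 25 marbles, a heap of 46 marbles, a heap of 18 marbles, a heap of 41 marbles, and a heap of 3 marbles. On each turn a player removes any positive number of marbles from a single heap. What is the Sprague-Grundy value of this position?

In binary:
  000111  (7)
  011001  (25)
  101110  (46)
  010010  (18)
  101001  (41)
  000011  (3)
  ------
  001000  (8)

8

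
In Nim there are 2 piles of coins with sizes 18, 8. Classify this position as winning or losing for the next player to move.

Winning position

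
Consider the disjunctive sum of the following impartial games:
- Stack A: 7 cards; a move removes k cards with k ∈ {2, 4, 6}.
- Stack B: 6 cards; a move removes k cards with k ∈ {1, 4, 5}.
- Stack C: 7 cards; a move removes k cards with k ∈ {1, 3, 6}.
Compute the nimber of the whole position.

Build the Grundy sequence for stack A with g(k) = mex{g(k−s) : s ∈ {2, 4, 6}, s ≤ k}:
k:     0  1  2  3  4  5  6  7
g(k):  0  0  1  1  2  2  3  3
So g(7) = 3.
Grundy values for stack B (subtraction set {1, 4, 5}):
k:     0  1  2  3  4  5  6
g(k):  0  1  0  1  2  3  2
So g(6) = 2.
Build the Grundy sequence for stack C with g(k) = mex{g(k−s) : s ∈ {1, 3, 6}, s ≤ k}:
k:     0  1  2  3  4  5  6  7
g(k):  0  1  0  1  0  1  2  3
So g(7) = 3.
By the Sprague-Grundy theorem, the Grundy value of a sum of independent games is the XOR of the component values.
Combined value = 3 XOR 2 XOR 3 = 2.

2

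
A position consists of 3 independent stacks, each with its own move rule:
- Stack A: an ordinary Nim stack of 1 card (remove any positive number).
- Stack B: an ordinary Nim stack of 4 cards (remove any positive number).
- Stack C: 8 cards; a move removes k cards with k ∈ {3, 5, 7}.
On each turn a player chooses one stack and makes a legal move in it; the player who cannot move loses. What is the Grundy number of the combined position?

Stack A is a plain Nim stack of size 1, so its Grundy value is 1.
Stack B is a plain Nim stack of size 4, so its Grundy value is 4.
For stack C, compute g(0), g(1), … with moves {3, 5, 7}:
k:     0  1  2  3  4  5  6  7  8
g(k):  0  0  0  1  1  1  2  2  2
So g(8) = 2.
The value of a disjunctive sum is the nim-sum of the parts.
Combined value = 1 XOR 4 XOR 2 = 7.

7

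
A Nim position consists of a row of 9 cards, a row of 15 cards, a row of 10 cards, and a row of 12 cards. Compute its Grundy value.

0

Compute the nim-sum pairwise:
9 XOR 15 = 6
6 XOR 10 = 12
12 XOR 12 = 0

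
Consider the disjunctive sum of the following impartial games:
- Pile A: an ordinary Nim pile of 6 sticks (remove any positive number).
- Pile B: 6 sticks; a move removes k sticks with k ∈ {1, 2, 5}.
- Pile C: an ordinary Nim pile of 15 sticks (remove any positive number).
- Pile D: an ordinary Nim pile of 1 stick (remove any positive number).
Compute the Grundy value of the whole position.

8

Pile A is a plain Nim pile of size 6, so its Grundy value is 6.
Build the Grundy sequence for pile B with g(k) = mex{g(k−s) : s ∈ {1, 2, 5}, s ≤ k}:
k:     0  1  2  3  4  5  6
g(k):  0  1  2  0  1  2  0
So g(6) = 0.
Pile C is a plain Nim pile of size 15, so its Grundy value is 15.
Pile D is a plain Nim pile of size 1, so its Grundy value is 1.
By the Sprague-Grundy theorem, the Grundy value of a sum of independent games is the XOR of the component values.
Combined value = 6 XOR 0 XOR 15 XOR 1 = 8.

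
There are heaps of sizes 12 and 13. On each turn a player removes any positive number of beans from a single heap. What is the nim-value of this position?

In binary:
  1100  (12)
  1101  (13)
  ----
  0001  (1)

1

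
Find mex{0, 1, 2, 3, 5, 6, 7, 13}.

4

The values 0, 1, 2, 3 are all present; 4 is the first non-negative integer missing from the set.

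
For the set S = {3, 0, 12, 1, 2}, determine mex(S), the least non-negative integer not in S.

4

The values 0, 1, 2, 3 are all present; 4 is the first non-negative integer missing from the set.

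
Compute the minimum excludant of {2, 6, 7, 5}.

0

0 is not in the set, so the mex is 0.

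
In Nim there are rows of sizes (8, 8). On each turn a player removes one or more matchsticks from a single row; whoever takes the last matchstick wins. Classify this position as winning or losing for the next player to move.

Losing position

Compute the nim-sum pairwise:
8 ⊕ 8 = 0
The nim-sum is 0, so this is a P-position: the player to move is in a losing position under optimal play.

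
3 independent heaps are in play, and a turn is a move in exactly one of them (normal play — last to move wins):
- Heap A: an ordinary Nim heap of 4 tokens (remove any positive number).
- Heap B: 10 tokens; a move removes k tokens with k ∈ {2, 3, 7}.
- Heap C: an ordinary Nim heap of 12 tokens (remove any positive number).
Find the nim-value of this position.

Heap A is a plain Nim heap of size 4, so its Grundy value is 4.
Grundy values for heap B (subtraction set {2, 3, 7}):
k:     0  1  2  3  4  5  6  7  8  9 10
g(k):  0  0  1  1  2  0  0  1  1  2  0
So g(10) = 0.
Heap C is a plain Nim heap of size 12, so its Grundy value is 12.
The value of a disjunctive sum is the nim-sum of the parts.
Combined value = 4 ⊕ 0 ⊕ 12 = 8.

8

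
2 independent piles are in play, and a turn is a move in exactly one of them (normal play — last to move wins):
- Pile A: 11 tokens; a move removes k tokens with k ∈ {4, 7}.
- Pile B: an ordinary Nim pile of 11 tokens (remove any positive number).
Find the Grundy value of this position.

11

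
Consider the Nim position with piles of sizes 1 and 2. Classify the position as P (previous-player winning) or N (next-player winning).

N-position

Compute the nim-sum pairwise:
1 ^ 2 = 3
The nim-sum is 3 ≠ 0, so this is an N-position: the player to move can win.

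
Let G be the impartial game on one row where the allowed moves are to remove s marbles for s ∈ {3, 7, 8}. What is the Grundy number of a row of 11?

Compute g(0), g(1), … for moves {3, 7, 8}:
k:     0  1  2  3  4  5  6  7  8  9 10 11
g(k):  0  0  0  1  1  1  0  2  2  1  3  0
So g(11) = 0.

0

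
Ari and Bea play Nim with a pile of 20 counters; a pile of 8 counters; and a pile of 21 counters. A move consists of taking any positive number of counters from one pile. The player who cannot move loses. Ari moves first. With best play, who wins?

Ari wins

Compute the nim-sum pairwise:
20 XOR 8 = 28
28 XOR 21 = 9
The nim-sum is 9 ≠ 0, so this is an N-position: the player to move can win; Ari has a winning move.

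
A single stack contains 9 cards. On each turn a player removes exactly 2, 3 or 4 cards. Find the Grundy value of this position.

Grundy values for subtraction set {2, 3, 4}:
g(0) = mex{} = 0
g(1) = mex{} = 0
g(2) = mex{0} = 1
g(3) = mex{0} = 1
g(4) = mex{0,1} = 2
g(5) = mex{0,1} = 2
g(6) = mex{1,2} = 0
g(7) = mex{1,2} = 0
g(8) = mex{0,2} = 1
g(9) = mex{0,2} = 1
So g(9) = 1.

1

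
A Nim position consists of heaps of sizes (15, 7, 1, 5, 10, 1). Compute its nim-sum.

Bitwise XOR of the heap sizes:
  1111  (15)
  0111  (7)
  0001  (1)
  0101  (5)
  1010  (10)
  0001  (1)
  ----
  0111  (7)

7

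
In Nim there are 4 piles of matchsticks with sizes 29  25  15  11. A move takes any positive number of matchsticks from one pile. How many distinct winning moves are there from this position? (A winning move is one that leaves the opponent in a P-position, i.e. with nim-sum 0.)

0

In binary:
  11101  (29)
  11001  (25)
  01111  (15)
  01011  (11)
  -----
  00000  (0)
The nim-sum is already 0, so every move leaves a nonzero nim-sum — there are no winning moves.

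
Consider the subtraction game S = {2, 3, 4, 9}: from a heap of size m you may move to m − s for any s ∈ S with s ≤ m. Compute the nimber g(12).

0

Build the Grundy sequence with g(k) = mex{g(k−s) : s ∈ {2, 3, 4, 9}, s ≤ k}:
k:     0  1  2  3  4  5  6  7  8  9 10 11 12
g(k):  0  0  1  1  2  2  0  0  1  1  2  2  0
So g(12) = 0.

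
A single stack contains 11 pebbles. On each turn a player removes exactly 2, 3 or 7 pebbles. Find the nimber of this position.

0

Compute g(0), g(1), … for moves {2, 3, 7}:
k:     0  1  2  3  4  5  6  7  8  9 10 11
g(k):  0  0  1  1  2  0  0  1  1  2  0  0
So g(11) = 0.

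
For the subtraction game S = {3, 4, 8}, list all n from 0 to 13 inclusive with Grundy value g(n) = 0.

0, 1, 2, 7, 12, 13

Grundy values for subtraction set {3, 4, 8}:
k:     0  1  2  3  4  5  6  7  8  9 10 11 12 13
g(k):  0  0  0  1  1  1  2  0  2  3  1  3  0  0
The P-positions (g = 0) in 0..13 are 0, 1, 2, 7, 12, 13.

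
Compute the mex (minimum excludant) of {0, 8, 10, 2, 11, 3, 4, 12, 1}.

5

The values 0, 1, 2, 3, 4 are all present; 5 is the first non-negative integer missing from the set.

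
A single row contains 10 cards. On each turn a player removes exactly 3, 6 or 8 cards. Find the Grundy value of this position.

3

Build the Grundy sequence with g(k) = mex{g(k−s) : s ∈ {3, 6, 8}, s ≤ k}:
k:     0  1  2  3  4  5  6  7  8  9 10
g(k):  0  0  0  1  1  1  2  2  2  3  3
So g(10) = 3.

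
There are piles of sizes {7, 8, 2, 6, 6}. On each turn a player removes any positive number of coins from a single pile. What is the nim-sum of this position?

13

Nim-sum: 7 ^ 8 ^ 2 ^ 6 ^ 6 = 13.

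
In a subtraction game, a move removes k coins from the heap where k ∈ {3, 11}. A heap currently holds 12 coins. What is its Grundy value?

2

Build the Grundy sequence with g(k) = mex{g(k−s) : s ∈ {3, 11}, s ≤ k}:
k:     0  1  2  3  4  5  6  7  8  9 10 11 12
g(k):  0  0  0  1  1  1  0  0  0  1  1  1  2
So g(12) = 2.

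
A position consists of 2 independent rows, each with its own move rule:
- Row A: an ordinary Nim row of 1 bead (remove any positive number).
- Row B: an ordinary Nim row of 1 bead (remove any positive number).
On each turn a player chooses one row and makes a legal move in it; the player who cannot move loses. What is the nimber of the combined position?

0

Row A is a plain Nim row of size 1, so its Grundy value is 1.
Row B is a plain Nim row of size 1, so its Grundy value is 1.
By the Sprague-Grundy theorem, the Grundy value of a sum of independent games is the XOR of the component values.
Combined value = 1 XOR 1 = 0.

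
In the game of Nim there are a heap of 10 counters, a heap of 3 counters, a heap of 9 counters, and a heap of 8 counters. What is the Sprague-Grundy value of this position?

8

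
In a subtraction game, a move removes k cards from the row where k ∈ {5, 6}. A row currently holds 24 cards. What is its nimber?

0

Build the Grundy sequence with g(k) = mex{g(k−s) : s ∈ {5, 6}, s ≤ k}:
k:     0  1  2  3  4  5  6  7  8  9 10 11 12 13 14 15 16 17 18 19 20 21 22 23 24
g(k):  0  0  0  0  0  1  1  1  1  1  2  0  0  0  0  0  1  1  1  1  1  2  0  0  0
So g(24) = 0.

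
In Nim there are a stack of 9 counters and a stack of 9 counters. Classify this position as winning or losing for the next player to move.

Losing position

Write each in binary and XOR column by column:
  1001  (9)
  1001  (9)
  ----
  0000  (0)
The nim-sum is 0, so this is a P-position: the player to move is in a losing position under optimal play.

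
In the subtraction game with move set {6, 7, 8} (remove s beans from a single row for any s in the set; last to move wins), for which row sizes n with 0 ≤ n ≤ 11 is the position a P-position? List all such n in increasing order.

Compute g(0), g(1), … for moves {6, 7, 8}:
k:     0  1  2  3  4  5  6  7  8  9 10 11
g(k):  0  0  0  0  0  0  1  1  1  1  1  1
The P-positions (g = 0) in 0..11 are 0, 1, 2, 3, 4, 5.

0, 1, 2, 3, 4, 5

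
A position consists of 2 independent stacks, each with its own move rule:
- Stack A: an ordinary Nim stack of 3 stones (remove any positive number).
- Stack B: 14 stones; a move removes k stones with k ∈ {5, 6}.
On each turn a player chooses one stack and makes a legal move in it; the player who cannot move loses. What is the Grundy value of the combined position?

3

Stack A is a plain Nim stack of size 3, so its Grundy value is 3.
Grundy values for stack B (subtraction set {5, 6}):
k:     0  1  2  3  4  5  6  7  8  9 10 11 12 13 14
g(k):  0  0  0  0  0  1  1  1  1  1  2  0  0  0  0
So g(14) = 0.
The value of a disjunctive sum is the nim-sum of the parts.
Combined value = 3 XOR 0 = 3.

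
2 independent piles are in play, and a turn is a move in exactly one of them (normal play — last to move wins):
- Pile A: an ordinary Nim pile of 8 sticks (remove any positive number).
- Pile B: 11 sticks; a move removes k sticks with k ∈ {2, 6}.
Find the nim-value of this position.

Pile A is a plain Nim pile of size 8, so its Grundy value is 8.
For pile B, compute g(0), g(1), … with moves {2, 6}:
k:     0  1  2  3  4  5  6  7  8  9 10 11
g(k):  0  0  1  1  0  0  1  1  0  0  1  1
So g(11) = 1.
By the Sprague-Grundy theorem, the Grundy value of a sum of independent games is the XOR of the component values.
Combined value = 8 ⊕ 1 = 9.

9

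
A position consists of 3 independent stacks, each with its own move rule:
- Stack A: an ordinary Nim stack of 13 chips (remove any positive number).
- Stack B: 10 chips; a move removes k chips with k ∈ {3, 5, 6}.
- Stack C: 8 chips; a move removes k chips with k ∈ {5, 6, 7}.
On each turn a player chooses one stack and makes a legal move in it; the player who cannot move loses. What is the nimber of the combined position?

12

Stack A is a plain Nim stack of size 13, so its Grundy value is 13.
Build the Grundy sequence for stack B with g(k) = mex{g(k−s) : s ∈ {3, 5, 6}, s ≤ k}:
k:     0  1  2  3  4  5  6  7  8  9 10
g(k):  0  0  0  1  1  1  2  2  2  0  0
So g(10) = 0.
For stack C, compute g(0), g(1), … with moves {5, 6, 7}:
k:     0  1  2  3  4  5  6  7  8
g(k):  0  0  0  0  0  1  1  1  1
So g(8) = 1.
By the Sprague-Grundy theorem, the Grundy value of a sum of independent games is the XOR of the component values.
Combined value = 13 ⊕ 0 ⊕ 1 = 12.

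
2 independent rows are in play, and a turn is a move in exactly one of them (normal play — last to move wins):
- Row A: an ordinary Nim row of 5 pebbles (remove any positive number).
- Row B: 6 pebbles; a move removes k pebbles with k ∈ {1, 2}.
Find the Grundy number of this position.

5

Row A is a plain Nim row of size 5, so its Grundy value is 5.
Grundy values for row B (subtraction set {1, 2}):
g(0) = mex{} = 0
g(1) = mex{0} = 1
g(2) = mex{0,1} = 2
g(3) = mex{1,2} = 0
g(4) = mex{0,2} = 1
g(5) = mex{0,1} = 2
g(6) = mex{1,2} = 0
So g(6) = 0.
By the Sprague-Grundy theorem, the Grundy value of a sum of independent games is the XOR of the component values.
Combined value = 5 XOR 0 = 5.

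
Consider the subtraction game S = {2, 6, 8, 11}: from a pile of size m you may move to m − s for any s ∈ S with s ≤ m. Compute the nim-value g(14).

Build the Grundy sequence with g(k) = mex{g(k−s) : s ∈ {2, 6, 8, 11}, s ≤ k}:
k:     0  1  2  3  4  5  6  7  8  9 10 11 12 13 14
g(k):  0  0  1  1  0  0  1  1  2  2  3  3  2  2  0
So g(14) = 0.

0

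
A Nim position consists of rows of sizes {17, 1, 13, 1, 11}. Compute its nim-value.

23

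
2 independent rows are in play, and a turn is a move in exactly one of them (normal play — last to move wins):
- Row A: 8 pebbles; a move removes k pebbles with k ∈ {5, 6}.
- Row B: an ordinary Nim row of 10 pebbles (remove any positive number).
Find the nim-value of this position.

Build the Grundy sequence for row A with g(k) = mex{g(k−s) : s ∈ {5, 6}, s ≤ k}:
g(0) = mex{} = 0
g(1) = mex{} = 0
g(2) = mex{} = 0
g(3) = mex{} = 0
g(4) = mex{} = 0
g(5) = mex{0} = 1
g(6) = mex{0} = 1
g(7) = mex{0} = 1
g(8) = mex{0} = 1
So g(8) = 1.
Row B is a plain Nim row of size 10, so its Grundy value is 10.
The value of a disjunctive sum is the nim-sum of the parts.
Combined value = 1 XOR 10 = 11.

11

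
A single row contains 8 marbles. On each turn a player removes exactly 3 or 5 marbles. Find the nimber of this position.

Compute g(0), g(1), … for moves {3, 5}:
g(0) = mex{} = 0
g(1) = mex{} = 0
g(2) = mex{} = 0
g(3) = mex{0} = 1
g(4) = mex{0} = 1
g(5) = mex{0} = 1
g(6) = mex{0,1} = 2
g(7) = mex{0,1} = 2
g(8) = mex{1} = 0
So g(8) = 0.

0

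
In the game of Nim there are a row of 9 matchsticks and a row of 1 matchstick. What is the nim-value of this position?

Compute the nim-sum pairwise:
9 ^ 1 = 8

8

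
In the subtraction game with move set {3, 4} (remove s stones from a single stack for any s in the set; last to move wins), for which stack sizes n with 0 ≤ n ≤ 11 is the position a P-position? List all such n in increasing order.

0, 1, 2, 7, 8, 9

Grundy values for subtraction set {3, 4}:
k:     0  1  2  3  4  5  6  7  8  9 10 11
g(k):  0  0  0  1  1  1  2  0  0  0  1  1
The P-positions (g = 0) in 0..11 are 0, 1, 2, 7, 8, 9.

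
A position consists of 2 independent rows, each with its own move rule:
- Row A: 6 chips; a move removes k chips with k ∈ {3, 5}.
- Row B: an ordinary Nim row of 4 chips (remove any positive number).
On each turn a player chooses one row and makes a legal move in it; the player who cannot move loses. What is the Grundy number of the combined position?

6

Grundy values for row A (subtraction set {3, 5}):
k:     0  1  2  3  4  5  6
g(k):  0  0  0  1  1  1  2
So g(6) = 2.
Row B is a plain Nim row of size 4, so its Grundy value is 4.
The value of a disjunctive sum is the nim-sum of the parts.
Combined value = 2 ⊕ 4 = 6.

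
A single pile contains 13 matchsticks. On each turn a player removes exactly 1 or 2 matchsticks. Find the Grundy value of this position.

Build the Grundy sequence with g(k) = mex{g(k−s) : s ∈ {1, 2}, s ≤ k}:
g(0) = mex{} = 0
g(1) = mex{0} = 1
g(2) = mex{0,1} = 2
g(3) = mex{1,2} = 0
g(4) = mex{0,2} = 1
g(5) = mex{0,1} = 2
g(6) = mex{1,2} = 0
g(7) = mex{0,2} = 1
g(8) = mex{0,1} = 2
g(9) = mex{1,2} = 0
g(10) = mex{0,2} = 1
g(11) = mex{0,1} = 2
g(12) = mex{1,2} = 0
g(13) = mex{0,2} = 1
So g(13) = 1.

1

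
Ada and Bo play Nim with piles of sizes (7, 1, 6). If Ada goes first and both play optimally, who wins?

Bo wins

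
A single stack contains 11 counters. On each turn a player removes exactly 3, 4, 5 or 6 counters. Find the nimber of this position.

Grundy values for subtraction set {3, 4, 5, 6}:
g(0) = mex{} = 0
g(1) = mex{} = 0
g(2) = mex{} = 0
g(3) = mex{0} = 1
g(4) = mex{0} = 1
g(5) = mex{0} = 1
g(6) = mex{0,1} = 2
g(7) = mex{0,1} = 2
g(8) = mex{0,1} = 2
g(9) = mex{1,2} = 0
g(10) = mex{1,2} = 0
g(11) = mex{1,2} = 0
So g(11) = 0.

0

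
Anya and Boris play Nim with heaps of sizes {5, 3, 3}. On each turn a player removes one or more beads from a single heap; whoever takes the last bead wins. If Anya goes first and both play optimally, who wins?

Nim-sum: 5 ⊕ 3 ⊕ 3 = 5.
The nim-sum is 5 ≠ 0, so this is an N-position: the player to move can win; Anya has a winning move.

Anya wins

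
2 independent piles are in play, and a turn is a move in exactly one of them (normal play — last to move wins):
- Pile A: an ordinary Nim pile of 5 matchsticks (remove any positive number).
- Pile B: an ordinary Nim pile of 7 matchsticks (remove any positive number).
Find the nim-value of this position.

Pile A is a plain Nim pile of size 5, so its Grundy value is 5.
Pile B is a plain Nim pile of size 7, so its Grundy value is 7.
The value of a disjunctive sum is the nim-sum of the parts.
Combined value = 5 XOR 7 = 2.

2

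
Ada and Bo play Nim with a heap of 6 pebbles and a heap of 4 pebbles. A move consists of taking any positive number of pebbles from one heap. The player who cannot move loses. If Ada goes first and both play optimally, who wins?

Ada wins

Write each in binary and XOR column by column:
  110  (6)
  100  (4)
  ---
  010  (2)
The nim-sum is 2 ≠ 0, so this is an N-position: the player to move can win; Ada has a winning move.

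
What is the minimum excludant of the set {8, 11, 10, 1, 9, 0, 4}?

The values 0, 1 are all present; 2 is the first non-negative integer missing from the set.

2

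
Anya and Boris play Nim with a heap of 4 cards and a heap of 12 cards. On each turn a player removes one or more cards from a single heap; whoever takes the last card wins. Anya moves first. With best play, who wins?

Anya wins

Write each in binary and XOR column by column:
  0100  (4)
  1100  (12)
  ----
  1000  (8)
The nim-sum is 8 ≠ 0, so this is an N-position: the player to move can win; Anya has a winning move.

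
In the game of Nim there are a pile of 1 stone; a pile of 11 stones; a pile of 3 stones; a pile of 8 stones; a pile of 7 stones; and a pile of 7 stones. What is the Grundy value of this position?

Write each in binary and XOR column by column:
  0001  (1)
  1011  (11)
  0011  (3)
  1000  (8)
  0111  (7)
  0111  (7)
  ----
  0001  (1)

1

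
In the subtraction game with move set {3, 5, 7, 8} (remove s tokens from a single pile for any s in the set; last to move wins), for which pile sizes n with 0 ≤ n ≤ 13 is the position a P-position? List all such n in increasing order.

0, 1, 2, 11, 12, 13

Compute g(0), g(1), … for moves {3, 5, 7, 8}:
k:     0  1  2  3  4  5  6  7  8  9 10 11 12 13
g(k):  0  0  0  1  1  1  2  2  2  3  3  0  0  0
The P-positions (g = 0) in 0..13 are 0, 1, 2, 11, 12, 13.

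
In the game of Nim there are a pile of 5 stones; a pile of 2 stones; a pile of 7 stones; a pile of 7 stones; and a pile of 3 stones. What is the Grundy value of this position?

Nim-sum: 5 XOR 2 XOR 7 XOR 7 XOR 3 = 4.

4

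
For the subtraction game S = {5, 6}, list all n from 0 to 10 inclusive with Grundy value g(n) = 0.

Grundy values for subtraction set {5, 6}:
g(0) = mex{} = 0
g(1) = mex{} = 0
g(2) = mex{} = 0
g(3) = mex{} = 0
g(4) = mex{} = 0
g(5) = mex{0} = 1
g(6) = mex{0} = 1
g(7) = mex{0} = 1
g(8) = mex{0} = 1
g(9) = mex{0} = 1
g(10) = mex{0,1} = 2
The P-positions (g = 0) in 0..10 are 0, 1, 2, 3, 4.

0, 1, 2, 3, 4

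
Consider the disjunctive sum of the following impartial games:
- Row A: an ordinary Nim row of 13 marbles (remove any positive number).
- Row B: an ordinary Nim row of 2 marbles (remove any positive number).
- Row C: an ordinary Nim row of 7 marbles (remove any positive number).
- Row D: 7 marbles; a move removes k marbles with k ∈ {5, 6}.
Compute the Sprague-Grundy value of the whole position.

9

Row A is a plain Nim row of size 13, so its Grundy value is 13.
Row B is a plain Nim row of size 2, so its Grundy value is 2.
Row C is a plain Nim row of size 7, so its Grundy value is 7.
Grundy values for row D (subtraction set {5, 6}):
g(0) = mex{} = 0
g(1) = mex{} = 0
g(2) = mex{} = 0
g(3) = mex{} = 0
g(4) = mex{} = 0
g(5) = mex{0} = 1
g(6) = mex{0} = 1
g(7) = mex{0} = 1
So g(7) = 1.
By the Sprague-Grundy theorem, the Grundy value of a sum of independent games is the XOR of the component values.
Combined value = 13 XOR 2 XOR 7 XOR 1 = 9.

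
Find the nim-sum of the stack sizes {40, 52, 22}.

10

In binary:
  101000  (40)
  110100  (52)
  010110  (22)
  ------
  001010  (10)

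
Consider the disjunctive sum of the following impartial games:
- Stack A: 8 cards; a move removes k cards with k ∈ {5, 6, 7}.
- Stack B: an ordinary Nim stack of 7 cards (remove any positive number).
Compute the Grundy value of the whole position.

6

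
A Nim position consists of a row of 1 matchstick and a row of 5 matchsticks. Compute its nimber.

4

Write each in binary and XOR column by column:
  001  (1)
  101  (5)
  ---
  100  (4)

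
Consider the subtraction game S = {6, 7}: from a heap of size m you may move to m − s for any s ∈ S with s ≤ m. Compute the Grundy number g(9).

Compute g(0), g(1), … for moves {6, 7}:
g(0) = mex{} = 0
g(1) = mex{} = 0
g(2) = mex{} = 0
g(3) = mex{} = 0
g(4) = mex{} = 0
g(5) = mex{} = 0
g(6) = mex{0} = 1
g(7) = mex{0} = 1
g(8) = mex{0} = 1
g(9) = mex{0} = 1
So g(9) = 1.

1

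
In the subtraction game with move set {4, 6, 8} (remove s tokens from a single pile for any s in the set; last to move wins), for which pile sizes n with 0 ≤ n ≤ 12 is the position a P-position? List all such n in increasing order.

0, 1, 2, 3, 12

Compute g(0), g(1), … for moves {4, 6, 8}:
k:     0  1  2  3  4  5  6  7  8  9 10 11 12
g(k):  0  0  0  0  1  1  1  1  2  2  2  2  0
The P-positions (g = 0) in 0..12 are 0, 1, 2, 3, 12.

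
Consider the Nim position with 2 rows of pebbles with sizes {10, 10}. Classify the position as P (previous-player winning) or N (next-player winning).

P-position

In binary:
  1010  (10)
  1010  (10)
  ----
  0000  (0)
The nim-sum is 0, so this is a P-position: the player to move is in a losing position under optimal play.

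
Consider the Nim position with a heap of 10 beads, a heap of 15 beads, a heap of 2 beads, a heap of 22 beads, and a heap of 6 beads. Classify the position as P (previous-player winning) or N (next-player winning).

In binary:
  01010  (10)
  01111  (15)
  00010  (2)
  10110  (22)
  00110  (6)
  -----
  10111  (23)
The nim-sum is 23 ≠ 0, so this is an N-position: the player to move can win.

N-position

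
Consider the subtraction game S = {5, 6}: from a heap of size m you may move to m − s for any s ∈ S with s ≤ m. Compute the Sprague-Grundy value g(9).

1

Build the Grundy sequence with g(k) = mex{g(k−s) : s ∈ {5, 6}, s ≤ k}:
g(0) = mex{} = 0
g(1) = mex{} = 0
g(2) = mex{} = 0
g(3) = mex{} = 0
g(4) = mex{} = 0
g(5) = mex{0} = 1
g(6) = mex{0} = 1
g(7) = mex{0} = 1
g(8) = mex{0} = 1
g(9) = mex{0} = 1
So g(9) = 1.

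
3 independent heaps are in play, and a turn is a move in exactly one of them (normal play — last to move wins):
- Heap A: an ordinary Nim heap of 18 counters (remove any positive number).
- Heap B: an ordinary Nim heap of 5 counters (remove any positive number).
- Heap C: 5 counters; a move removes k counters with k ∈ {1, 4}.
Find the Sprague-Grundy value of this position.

Heap A is a plain Nim heap of size 18, so its Grundy value is 18.
Heap B is a plain Nim heap of size 5, so its Grundy value is 5.
For heap C, compute g(0), g(1), … with moves {1, 4}:
g(0) = mex{} = 0
g(1) = mex{0} = 1
g(2) = mex{1} = 0
g(3) = mex{0} = 1
g(4) = mex{0,1} = 2
g(5) = mex{1,2} = 0
So g(5) = 0.
The value of a disjunctive sum is the nim-sum of the parts.
Combined value = 18 ⊕ 5 ⊕ 0 = 23.

23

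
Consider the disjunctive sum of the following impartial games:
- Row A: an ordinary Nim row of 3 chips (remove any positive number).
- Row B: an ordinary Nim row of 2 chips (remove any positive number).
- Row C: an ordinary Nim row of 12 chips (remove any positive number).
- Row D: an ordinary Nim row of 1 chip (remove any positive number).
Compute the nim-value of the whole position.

12

Row A is a plain Nim row of size 3, so its Grundy value is 3.
Row B is a plain Nim row of size 2, so its Grundy value is 2.
Row C is a plain Nim row of size 12, so its Grundy value is 12.
Row D is a plain Nim row of size 1, so its Grundy value is 1.
By the Sprague-Grundy theorem, the Grundy value of a sum of independent games is the XOR of the component values.
Combined value = 3 ⊕ 2 ⊕ 12 ⊕ 1 = 12.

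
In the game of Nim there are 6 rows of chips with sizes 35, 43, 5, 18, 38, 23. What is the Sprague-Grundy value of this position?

46

Bitwise XOR of the heap sizes:
  100011  (35)
  101011  (43)
  000101  (5)
  010010  (18)
  100110  (38)
  010111  (23)
  ------
  101110  (46)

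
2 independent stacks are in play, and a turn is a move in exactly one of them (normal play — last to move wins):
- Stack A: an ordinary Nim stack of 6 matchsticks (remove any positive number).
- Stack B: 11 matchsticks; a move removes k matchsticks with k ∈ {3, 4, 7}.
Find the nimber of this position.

6

Stack A is a plain Nim stack of size 6, so its Grundy value is 6.
For stack B, compute g(0), g(1), … with moves {3, 4, 7}:
g(0) = mex{} = 0
g(1) = mex{} = 0
g(2) = mex{} = 0
g(3) = mex{0} = 1
g(4) = mex{0} = 1
g(5) = mex{0} = 1
g(6) = mex{0,1} = 2
g(7) = mex{0,1} = 2
g(8) = mex{0,1} = 2
g(9) = mex{0,1,2} = 3
g(10) = mex{1,2} = 0
g(11) = mex{1,2} = 0
So g(11) = 0.
By the Sprague-Grundy theorem, the Grundy value of a sum of independent games is the XOR of the component values.
Combined value = 6 ⊕ 0 = 6.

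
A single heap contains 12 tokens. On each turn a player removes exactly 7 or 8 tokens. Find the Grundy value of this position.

1

Compute g(0), g(1), … for moves {7, 8}:
g(0) = mex{} = 0
g(1) = mex{} = 0
g(2) = mex{} = 0
g(3) = mex{} = 0
g(4) = mex{} = 0
g(5) = mex{} = 0
g(6) = mex{} = 0
g(7) = mex{0} = 1
g(8) = mex{0} = 1
g(9) = mex{0} = 1
g(10) = mex{0} = 1
g(11) = mex{0} = 1
g(12) = mex{0} = 1
So g(12) = 1.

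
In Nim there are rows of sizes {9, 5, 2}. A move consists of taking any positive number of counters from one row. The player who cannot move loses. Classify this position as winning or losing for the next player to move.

Winning position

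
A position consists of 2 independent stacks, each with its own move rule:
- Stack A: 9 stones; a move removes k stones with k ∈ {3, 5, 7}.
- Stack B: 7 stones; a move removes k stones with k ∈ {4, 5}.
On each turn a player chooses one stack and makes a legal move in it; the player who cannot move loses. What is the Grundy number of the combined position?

Grundy values for stack A (subtraction set {3, 5, 7}):
k:     0  1  2  3  4  5  6  7  8  9
g(k):  0  0  0  1  1  1  2  2  2  3
So g(9) = 3.
For stack B, compute g(0), g(1), … with moves {4, 5}:
g(0) = mex{} = 0
g(1) = mex{} = 0
g(2) = mex{} = 0
g(3) = mex{} = 0
g(4) = mex{0} = 1
g(5) = mex{0} = 1
g(6) = mex{0} = 1
g(7) = mex{0} = 1
So g(7) = 1.
By the Sprague-Grundy theorem, the Grundy value of a sum of independent games is the XOR of the component values.
Combined value = 3 ⊕ 1 = 2.

2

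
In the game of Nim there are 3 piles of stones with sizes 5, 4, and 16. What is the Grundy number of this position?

17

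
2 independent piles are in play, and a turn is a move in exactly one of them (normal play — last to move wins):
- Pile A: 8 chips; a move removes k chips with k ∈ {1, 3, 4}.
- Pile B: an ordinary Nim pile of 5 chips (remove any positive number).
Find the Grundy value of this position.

4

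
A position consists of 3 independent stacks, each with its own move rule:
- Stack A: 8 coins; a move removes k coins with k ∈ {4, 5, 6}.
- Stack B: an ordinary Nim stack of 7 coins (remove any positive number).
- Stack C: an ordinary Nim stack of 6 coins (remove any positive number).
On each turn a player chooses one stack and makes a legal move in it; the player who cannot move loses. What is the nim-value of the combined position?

3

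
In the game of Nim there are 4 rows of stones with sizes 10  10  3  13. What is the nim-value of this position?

14

Nim-sum: 10 ⊕ 10 ⊕ 3 ⊕ 13 = 14.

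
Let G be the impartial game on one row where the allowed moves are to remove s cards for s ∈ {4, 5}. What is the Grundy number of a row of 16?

Compute g(0), g(1), … for moves {4, 5}:
k:     0  1  2  3  4  5  6  7  8  9 10 11 12 13 14 15 16
g(k):  0  0  0  0  1  1  1  1  2  0  0  0  0  1  1  1  1
So g(16) = 1.

1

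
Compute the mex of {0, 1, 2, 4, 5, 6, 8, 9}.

3

The values 0, 1, 2 are all present; 3 is the first non-negative integer missing from the set.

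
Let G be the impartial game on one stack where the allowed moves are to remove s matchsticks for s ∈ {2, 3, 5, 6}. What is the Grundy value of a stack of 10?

Compute g(0), g(1), … for moves {2, 3, 5, 6}:
k:     0  1  2  3  4  5  6  7  8  9 10
g(k):  0  0  1  1  2  2  3  3  0  0  1
So g(10) = 1.

1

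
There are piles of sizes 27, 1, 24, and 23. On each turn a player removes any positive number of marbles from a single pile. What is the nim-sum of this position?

21

Nim-sum: 27 ^ 1 ^ 24 ^ 23 = 21.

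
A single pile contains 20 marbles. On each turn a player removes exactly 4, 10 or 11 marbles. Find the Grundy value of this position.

1

Build the Grundy sequence with g(k) = mex{g(k−s) : s ∈ {4, 10, 11}, s ≤ k}:
k:     0  1  2  3  4  5  6  7  8  9 10 11 12 13 14 15 16 17 18 19 20
g(k):  0  0  0  0  1  1  1  1  0  0  2  2  1  1  3  0  0  0  2  1  1
So g(20) = 1.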